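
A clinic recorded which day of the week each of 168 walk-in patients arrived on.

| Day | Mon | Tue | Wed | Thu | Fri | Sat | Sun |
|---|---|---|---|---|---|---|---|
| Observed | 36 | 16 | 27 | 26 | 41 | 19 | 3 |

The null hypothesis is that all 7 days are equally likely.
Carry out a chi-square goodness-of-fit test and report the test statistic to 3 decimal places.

Expected count for each of the 7 categories: 168/7 = 24.
Mon: (36 − 24)²/24 = 144/24 = 6.0000
Tue: (16 − 24)²/24 = 64/24 = 2.6667
Wed: (27 − 24)²/24 = 9/24 = 0.3750
Thu: (26 − 24)²/24 = 4/24 = 0.1667
Fri: (41 − 24)²/24 = 289/24 = 12.0417
Sat: (19 − 24)²/24 = 25/24 = 1.0417
Sun: (3 − 24)²/24 = 441/24 = 18.3750
Sum = 40.667

40.667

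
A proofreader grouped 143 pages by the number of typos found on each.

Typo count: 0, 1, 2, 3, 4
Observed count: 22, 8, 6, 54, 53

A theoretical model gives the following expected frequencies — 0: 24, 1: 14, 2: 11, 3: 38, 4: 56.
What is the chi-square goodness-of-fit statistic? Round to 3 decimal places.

cat         O        E   (O−E)²/E
0          22       24     0.1667
1           8       14     2.5714
2           6       11     2.2727
3          54       38     6.7368
4          53       56     0.1607
Sum = 11.908

11.908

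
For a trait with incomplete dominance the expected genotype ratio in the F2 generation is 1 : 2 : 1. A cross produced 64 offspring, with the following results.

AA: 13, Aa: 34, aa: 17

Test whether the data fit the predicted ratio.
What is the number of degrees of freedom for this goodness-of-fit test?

There are k = 3 categories and no parameters were estimated from the data, so df = 3 − 1 = 2.

2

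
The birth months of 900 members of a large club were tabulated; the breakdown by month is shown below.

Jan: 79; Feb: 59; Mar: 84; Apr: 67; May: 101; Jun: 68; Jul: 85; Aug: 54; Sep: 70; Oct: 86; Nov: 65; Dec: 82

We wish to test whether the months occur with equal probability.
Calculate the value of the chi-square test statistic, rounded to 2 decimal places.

Expected count for each of the 12 categories: 900/12 = 75.
χ² = (79−75)²/75 + (59−75)²/75 + (84−75)²/75 + (67−75)²/75 + (101−75)²/75 + (68−75)²/75 + (85−75)²/75 + (54−75)²/75 + (70−75)²/75 + (86−75)²/75 + (65−75)²/75 + (82−75)²/75
   = 0.213 + 3.413 + 1.080 + 0.853 + 9.013 + 0.653 + 1.333 + 5.880 + 0.333 + 1.613 + 1.333 + 0.653
Sum = 26.37

26.37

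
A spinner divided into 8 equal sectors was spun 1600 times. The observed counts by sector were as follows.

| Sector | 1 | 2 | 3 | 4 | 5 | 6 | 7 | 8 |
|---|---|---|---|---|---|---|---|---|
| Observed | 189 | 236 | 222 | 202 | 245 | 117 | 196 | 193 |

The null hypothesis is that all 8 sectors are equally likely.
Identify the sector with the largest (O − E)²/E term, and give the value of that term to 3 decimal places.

6, 34.445

Expected count for each of the 8 categories: 1600/8 = 200.
cat         O        E   (O−E)²/E
1         189      200     0.6050
2         236      200     6.4800
3         222      200     2.4200
4         202      200     0.0200
5         245      200    10.1250
6         117      200    34.4450
7         196      200     0.0800
8         193      200     0.2450
The largest term is for 6: 34.445.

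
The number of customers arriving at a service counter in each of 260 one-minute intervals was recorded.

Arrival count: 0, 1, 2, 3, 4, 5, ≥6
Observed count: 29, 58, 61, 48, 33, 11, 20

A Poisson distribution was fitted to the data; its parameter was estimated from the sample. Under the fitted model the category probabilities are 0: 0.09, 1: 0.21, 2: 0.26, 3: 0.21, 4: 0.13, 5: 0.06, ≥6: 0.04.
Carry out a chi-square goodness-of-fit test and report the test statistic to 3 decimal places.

13.231

Expected counts E_i = n·p_i: 260×0.09 = 23.4, 260×0.21 = 54.6, 260×0.26 = 67.6, 260×0.21 = 54.6, 260×0.13 = 33.8, 260×0.06 = 15.6, 260×0.04 = 10.4.
0: (29 − 23.4)²/23.4 = 31.36/23.4 = 1.3402
1: (58 − 54.6)²/54.6 = 11.56/54.6 = 0.2117
2: (61 − 67.6)²/67.6 = 43.56/67.6 = 0.6444
3: (48 − 54.6)²/54.6 = 43.56/54.6 = 0.7978
4: (33 − 33.8)²/33.8 = 0.64/33.8 = 0.0189
5: (11 − 15.6)²/15.6 = 21.16/15.6 = 1.3564
≥6: (20 − 10.4)²/10.4 = 92.16/10.4 = 8.8615
Sum = 13.231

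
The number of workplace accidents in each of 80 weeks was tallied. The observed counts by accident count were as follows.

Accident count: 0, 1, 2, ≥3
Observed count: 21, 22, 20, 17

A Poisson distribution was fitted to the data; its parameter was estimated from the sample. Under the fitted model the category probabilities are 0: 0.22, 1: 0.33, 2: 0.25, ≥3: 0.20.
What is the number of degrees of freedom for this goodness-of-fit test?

There are k = 4 categories and 1 parameter estimated from the data, so df = 4 − 1 − 1 = 2.

2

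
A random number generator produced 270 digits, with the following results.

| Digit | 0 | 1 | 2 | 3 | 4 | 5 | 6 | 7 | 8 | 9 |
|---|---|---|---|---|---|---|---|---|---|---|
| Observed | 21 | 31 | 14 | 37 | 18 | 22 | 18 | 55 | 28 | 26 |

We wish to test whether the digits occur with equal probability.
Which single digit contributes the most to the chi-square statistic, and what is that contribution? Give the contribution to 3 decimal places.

Expected count for each of the 10 categories: 270/10 = 27.
χ² = (21−27)²/27 + (31−27)²/27 + (14−27)²/27 + (37−27)²/27 + (18−27)²/27 + (22−27)²/27 + (18−27)²/27 + (55−27)²/27 + (28−27)²/27 + (26−27)²/27
   = 1.3333 + 0.5926 + 6.2593 + 3.7037 + 3.0000 + 0.9259 + 3.0000 + 29.0370 + 0.0370 + 0.0370
The largest term is for 7: 29.037.

7, 29.037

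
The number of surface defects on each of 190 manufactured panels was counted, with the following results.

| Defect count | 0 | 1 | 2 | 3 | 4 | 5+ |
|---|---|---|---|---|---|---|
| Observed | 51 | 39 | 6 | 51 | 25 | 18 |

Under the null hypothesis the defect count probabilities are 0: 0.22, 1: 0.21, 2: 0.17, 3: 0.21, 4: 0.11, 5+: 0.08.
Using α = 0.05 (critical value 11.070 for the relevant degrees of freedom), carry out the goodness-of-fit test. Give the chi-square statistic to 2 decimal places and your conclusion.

Expected counts E_i = n·p_i: 190×0.22 = 41.8, 190×0.21 = 39.9, 190×0.17 = 32.3, 190×0.21 = 39.9, 190×0.11 = 20.9, 190×0.08 = 15.2.
0: (51 − 41.8)²/41.8 = 84.64/41.8 = 2.025
1: (39 − 39.9)²/39.9 = 0.81/39.9 = 0.020
2: (6 − 32.3)²/32.3 = 691.69/32.3 = 21.415
3: (51 − 39.9)²/39.9 = 123.21/39.9 = 3.088
4: (25 − 20.9)²/20.9 = 16.81/20.9 = 0.804
5+: (18 − 15.2)²/15.2 = 7.84/15.2 = 0.516
Sum = 27.87
df = 5. Since 27.87 > 11.070, we reject H₀.

27.87; reject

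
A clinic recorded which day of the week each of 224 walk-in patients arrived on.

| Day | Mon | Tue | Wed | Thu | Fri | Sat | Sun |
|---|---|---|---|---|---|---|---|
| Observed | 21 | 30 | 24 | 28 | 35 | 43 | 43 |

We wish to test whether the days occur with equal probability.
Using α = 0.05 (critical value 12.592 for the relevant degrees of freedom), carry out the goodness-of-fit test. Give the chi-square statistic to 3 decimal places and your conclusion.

Under H₀ each category has probability 1/7, so each expected count is 224/7 = 32.
cat         O        E   (O−E)²/E
Mon        21       32     3.7813
Tue        30       32     0.1250
Wed        24       32     2.0000
Thu        28       32     0.5000
Fri        35       32     0.2813
Sat        43       32     3.7813
Sun        43       32     3.7813
Sum = 14.250
df = 6. Since 14.250 > 12.592, we reject H₀.

14.250; reject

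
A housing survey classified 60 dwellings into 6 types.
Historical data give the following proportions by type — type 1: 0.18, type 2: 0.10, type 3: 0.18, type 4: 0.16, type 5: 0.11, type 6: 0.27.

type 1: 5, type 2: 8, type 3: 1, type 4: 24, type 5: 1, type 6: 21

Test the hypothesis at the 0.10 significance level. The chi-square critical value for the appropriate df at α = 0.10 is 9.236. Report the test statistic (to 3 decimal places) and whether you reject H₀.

Expected counts E_i = n·p_i: 60×0.18 = 10.8, 60×0.10 = 6, 60×0.18 = 10.8, 60×0.16 = 9.6, 60×0.11 = 6.6, 60×0.27 = 16.2.
cat         O        E   (O−E)²/E
type 1      5     10.8     3.1148
type 2      8        6     0.6667
type 3      1     10.8     8.8926
type 4     24      9.6    21.6000
type 5      1      6.6     4.7515
type 6     21     16.2     1.4222
Sum = 40.448
df = 5. Since 40.448 > 9.236, we reject H₀.

40.448; reject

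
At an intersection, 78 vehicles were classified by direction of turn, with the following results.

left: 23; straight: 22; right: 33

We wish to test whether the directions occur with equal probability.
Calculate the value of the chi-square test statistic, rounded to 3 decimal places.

2.846

Expected count for each of the 3 categories: 78/3 = 26.
χ² = (23−26)²/26 + (22−26)²/26 + (33−26)²/26
   = 0.3462 + 0.6154 + 1.8846
Sum = 2.846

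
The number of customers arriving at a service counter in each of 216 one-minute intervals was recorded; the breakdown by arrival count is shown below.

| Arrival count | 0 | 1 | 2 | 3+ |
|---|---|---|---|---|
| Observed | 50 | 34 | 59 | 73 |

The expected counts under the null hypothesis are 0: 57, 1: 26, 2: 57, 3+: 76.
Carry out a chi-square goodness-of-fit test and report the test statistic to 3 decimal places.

cat         O        E   (O−E)²/E
0          50       57     0.8596
1          34       26     2.4615
2          59       57     0.0702
3+         73       76     0.1184
Sum = 3.510

3.510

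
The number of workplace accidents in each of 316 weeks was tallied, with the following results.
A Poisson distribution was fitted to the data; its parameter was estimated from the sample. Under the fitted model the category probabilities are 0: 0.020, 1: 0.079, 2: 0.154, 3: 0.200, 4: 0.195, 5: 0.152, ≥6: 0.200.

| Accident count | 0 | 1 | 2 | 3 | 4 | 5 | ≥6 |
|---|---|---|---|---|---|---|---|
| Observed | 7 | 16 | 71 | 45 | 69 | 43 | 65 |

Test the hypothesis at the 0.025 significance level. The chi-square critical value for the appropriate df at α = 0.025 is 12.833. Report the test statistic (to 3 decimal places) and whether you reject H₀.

Expected counts E_i = n·p_i: 316×0.020 = 6.32, 316×0.079 = 24.964, 316×0.154 = 48.664, 316×0.200 = 63.2, 316×0.195 = 61.62, 316×0.152 = 48.032, 316×0.200 = 63.2.
0: (7 − 6.32)²/6.32 = 0.4624/6.32 = 0.0732
1: (16 − 24.964)²/24.964 = 80.353296/24.964 = 3.2188
2: (71 − 48.664)²/48.664 = 498.896896/48.664 = 10.2519
3: (45 − 63.2)²/63.2 = 331.24/63.2 = 5.2411
4: (69 − 61.62)²/61.62 = 54.4644/61.62 = 0.8839
5: (43 − 48.032)²/48.032 = 25.321024/48.032 = 0.5272
≥6: (65 − 63.2)²/63.2 = 3.24/63.2 = 0.0513
Sum = 20.247
df = 5. Since 20.247 > 12.833, we reject H₀.

20.247; reject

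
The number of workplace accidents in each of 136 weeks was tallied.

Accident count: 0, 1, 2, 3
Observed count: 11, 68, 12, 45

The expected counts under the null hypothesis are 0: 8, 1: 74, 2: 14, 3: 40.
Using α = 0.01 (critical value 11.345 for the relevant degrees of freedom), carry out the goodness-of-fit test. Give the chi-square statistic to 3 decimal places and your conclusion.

2.522; do not reject

cat         O        E   (O−E)²/E
0          11        8     1.1250
1          68       74     0.4865
2          12       14     0.2857
3          45       40     0.6250
Sum = 2.522
df = 3. Since 2.522 < 11.345, we do not reject H₀.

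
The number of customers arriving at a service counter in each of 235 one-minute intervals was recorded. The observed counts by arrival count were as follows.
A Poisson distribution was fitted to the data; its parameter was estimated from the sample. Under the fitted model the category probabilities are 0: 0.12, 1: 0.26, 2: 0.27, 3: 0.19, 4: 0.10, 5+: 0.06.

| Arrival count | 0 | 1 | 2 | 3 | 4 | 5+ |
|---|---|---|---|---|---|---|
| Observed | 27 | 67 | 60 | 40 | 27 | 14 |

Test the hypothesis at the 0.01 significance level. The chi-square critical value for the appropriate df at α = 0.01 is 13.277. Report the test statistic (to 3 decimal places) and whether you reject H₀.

1.815; do not reject

Expected counts E_i = n·p_i: 235×0.12 = 28.2, 235×0.26 = 61.1, 235×0.27 = 63.45, 235×0.19 = 44.65, 235×0.10 = 23.5, 235×0.06 = 14.1.
cat         O        E   (O−E)²/E
0          27     28.2     0.0511
1          67     61.1     0.5697
2          60    63.45     0.1876
3          40    44.65     0.4843
4          27     23.5     0.5213
5+         14     14.1     0.0007
Sum = 1.815
df = 4. Since 1.815 < 13.277, we do not reject H₀.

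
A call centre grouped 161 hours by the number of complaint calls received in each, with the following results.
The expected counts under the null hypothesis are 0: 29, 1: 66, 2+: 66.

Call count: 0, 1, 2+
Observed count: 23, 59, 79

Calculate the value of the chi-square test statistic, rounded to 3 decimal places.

χ² = (23−29)²/29 + (59−66)²/66 + (79−66)²/66
   = 1.2414 + 0.7424 + 2.5606
Sum = 4.544

4.544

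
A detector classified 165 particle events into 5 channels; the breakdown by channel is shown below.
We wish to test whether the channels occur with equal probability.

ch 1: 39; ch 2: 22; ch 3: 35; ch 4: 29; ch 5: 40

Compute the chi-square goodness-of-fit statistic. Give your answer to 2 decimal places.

6.85

Under H₀ each category has probability 1/5, so each expected count is 165/5 = 33.
ch 1: (39 − 33)²/33 = 36/33 = 1.091
ch 2: (22 − 33)²/33 = 121/33 = 3.667
ch 3: (35 − 33)²/33 = 4/33 = 0.121
ch 4: (29 − 33)²/33 = 16/33 = 0.485
ch 5: (40 − 33)²/33 = 49/33 = 1.485
Sum = 6.85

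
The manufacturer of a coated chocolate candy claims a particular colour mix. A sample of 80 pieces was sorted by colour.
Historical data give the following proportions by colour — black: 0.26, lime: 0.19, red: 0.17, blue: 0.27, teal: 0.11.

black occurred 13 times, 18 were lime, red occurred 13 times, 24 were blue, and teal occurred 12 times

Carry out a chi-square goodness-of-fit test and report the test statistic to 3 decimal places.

Expected counts E_i = n·p_i: 80×0.26 = 20.8, 80×0.19 = 15.2, 80×0.17 = 13.6, 80×0.27 = 21.6, 80×0.11 = 8.8.
χ² = (13−20.8)²/20.8 + (18−15.2)²/15.2 + (13−13.6)²/13.6 + (24−21.6)²/21.6 + (12−8.8)²/8.8
   = 2.9250 + 0.5158 + 0.0265 + 0.2667 + 1.1636
Sum = 4.898

4.898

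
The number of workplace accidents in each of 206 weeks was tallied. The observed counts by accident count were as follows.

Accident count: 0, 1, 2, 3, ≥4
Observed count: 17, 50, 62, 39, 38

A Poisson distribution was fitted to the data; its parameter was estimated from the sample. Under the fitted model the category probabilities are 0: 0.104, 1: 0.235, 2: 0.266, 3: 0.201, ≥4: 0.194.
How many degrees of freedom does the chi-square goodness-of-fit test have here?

3

There are k = 5 categories and 1 parameter estimated from the data, so df = 5 − 1 − 1 = 3.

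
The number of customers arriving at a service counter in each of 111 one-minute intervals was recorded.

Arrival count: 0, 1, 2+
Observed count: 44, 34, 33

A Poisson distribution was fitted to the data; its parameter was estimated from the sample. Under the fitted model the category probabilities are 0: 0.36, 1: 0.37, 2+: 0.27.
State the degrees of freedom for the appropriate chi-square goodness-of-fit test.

There are k = 3 categories and 1 parameter estimated from the data, so df = 3 − 1 − 1 = 1.

1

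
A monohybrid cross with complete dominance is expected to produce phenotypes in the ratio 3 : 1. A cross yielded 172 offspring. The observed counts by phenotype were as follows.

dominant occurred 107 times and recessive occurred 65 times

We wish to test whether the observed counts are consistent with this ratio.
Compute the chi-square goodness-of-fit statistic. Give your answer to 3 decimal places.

Ratio total = 4. Expected counts: 172×3/4 = 129, 172×1/4 = 43.
dominant: (107 − 129)²/129 = 484/129 = 3.7519
recessive: (65 − 43)²/43 = 484/43 = 11.2558
Sum = 15.008

15.008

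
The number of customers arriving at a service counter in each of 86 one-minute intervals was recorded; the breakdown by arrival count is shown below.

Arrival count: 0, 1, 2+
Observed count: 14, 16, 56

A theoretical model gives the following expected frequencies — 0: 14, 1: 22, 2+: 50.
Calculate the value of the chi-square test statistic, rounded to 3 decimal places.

2.356

cat         O        E   (O−E)²/E
0          14       14     0.0000
1          16       22     1.6364
2+         56       50     0.7200
Sum = 2.356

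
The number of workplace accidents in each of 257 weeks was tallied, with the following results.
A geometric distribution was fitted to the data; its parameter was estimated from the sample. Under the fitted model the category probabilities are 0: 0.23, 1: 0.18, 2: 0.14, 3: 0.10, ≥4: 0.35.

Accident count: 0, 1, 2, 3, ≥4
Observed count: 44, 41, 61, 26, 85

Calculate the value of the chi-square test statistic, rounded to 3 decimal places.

22.135

Expected counts E_i = n·p_i: 257×0.23 = 59.11, 257×0.18 = 46.26, 257×0.14 = 35.98, 257×0.10 = 25.7, 257×0.35 = 89.95.
0: (44 − 59.11)²/59.11 = 228.3121/59.11 = 3.8625
1: (41 − 46.26)²/46.26 = 27.6676/46.26 = 0.5981
2: (61 − 35.98)²/35.98 = 626.0004/35.98 = 17.3986
3: (26 − 25.7)²/25.7 = 0.09/25.7 = 0.0035
≥4: (85 − 89.95)²/89.95 = 24.5025/89.95 = 0.2724
Sum = 22.135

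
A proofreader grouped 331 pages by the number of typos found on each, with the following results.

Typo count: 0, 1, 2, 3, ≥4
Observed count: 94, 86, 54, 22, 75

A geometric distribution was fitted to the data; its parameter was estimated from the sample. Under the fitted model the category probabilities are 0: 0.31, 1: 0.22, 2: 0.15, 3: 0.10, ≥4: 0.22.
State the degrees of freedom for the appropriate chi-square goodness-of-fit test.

3

There are k = 5 categories and 1 parameter estimated from the data, so df = 5 − 1 − 1 = 3.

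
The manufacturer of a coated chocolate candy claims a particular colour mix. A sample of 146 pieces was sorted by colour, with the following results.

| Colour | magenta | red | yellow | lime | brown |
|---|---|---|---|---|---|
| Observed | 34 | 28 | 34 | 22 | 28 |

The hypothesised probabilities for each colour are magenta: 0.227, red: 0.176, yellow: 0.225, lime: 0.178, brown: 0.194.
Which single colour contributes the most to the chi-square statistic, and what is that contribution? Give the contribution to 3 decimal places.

Expected counts E_i = n·p_i: 146×0.227 = 33.142, 146×0.176 = 25.696, 146×0.225 = 32.85, 146×0.178 = 25.988, 146×0.194 = 28.324.
magenta: (34 − 33.142)²/33.142 = 0.736164/33.142 = 0.0222
red: (28 − 25.696)²/25.696 = 5.308416/25.696 = 0.2066
yellow: (34 − 32.85)²/32.85 = 1.3225/32.85 = 0.0403
lime: (22 − 25.988)²/25.988 = 15.904144/25.988 = 0.6120
brown: (28 − 28.324)²/28.324 = 0.104976/28.324 = 0.0037
The largest term is for lime: 0.612.

lime, 0.612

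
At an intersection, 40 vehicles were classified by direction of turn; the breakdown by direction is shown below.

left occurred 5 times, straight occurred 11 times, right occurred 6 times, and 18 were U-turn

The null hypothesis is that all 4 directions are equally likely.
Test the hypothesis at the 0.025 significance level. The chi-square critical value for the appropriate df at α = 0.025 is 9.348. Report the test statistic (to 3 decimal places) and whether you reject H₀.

Under H₀ each category has probability 1/4, so each expected count is 40/4 = 10.
cat           O        E   (O−E)²/E
left          5       10     2.5000
straight     11       10     0.1000
right         6       10     1.6000
U-turn       18       10     6.4000
Sum = 10.600
df = 3. Since 10.600 > 9.348, we reject H₀.

10.600; reject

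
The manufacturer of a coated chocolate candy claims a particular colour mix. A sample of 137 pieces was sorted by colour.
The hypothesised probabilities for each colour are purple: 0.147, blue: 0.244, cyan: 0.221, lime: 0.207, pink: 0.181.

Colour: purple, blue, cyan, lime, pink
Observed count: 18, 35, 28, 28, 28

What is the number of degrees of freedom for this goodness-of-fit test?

4

There are k = 5 categories and no parameters were estimated from the data, so df = 5 − 1 = 4.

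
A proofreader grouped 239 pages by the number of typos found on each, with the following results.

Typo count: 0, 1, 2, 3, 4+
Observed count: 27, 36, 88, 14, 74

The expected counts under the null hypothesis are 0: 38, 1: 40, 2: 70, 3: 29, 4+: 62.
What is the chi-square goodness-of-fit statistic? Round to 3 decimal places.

18.294

0: (27 − 38)²/38 = 121/38 = 3.1842
1: (36 − 40)²/40 = 16/40 = 0.4000
2: (88 − 70)²/70 = 324/70 = 4.6286
3: (14 − 29)²/29 = 225/29 = 7.7586
4+: (74 − 62)²/62 = 144/62 = 2.3226
Sum = 18.294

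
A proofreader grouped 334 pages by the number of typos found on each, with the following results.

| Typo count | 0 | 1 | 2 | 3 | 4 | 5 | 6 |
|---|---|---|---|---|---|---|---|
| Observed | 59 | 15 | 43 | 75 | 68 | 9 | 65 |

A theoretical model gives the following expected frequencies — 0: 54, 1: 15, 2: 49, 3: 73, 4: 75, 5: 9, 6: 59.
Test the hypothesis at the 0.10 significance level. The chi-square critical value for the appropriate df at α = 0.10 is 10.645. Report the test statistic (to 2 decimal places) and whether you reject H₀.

2.52; do not reject

0: (59 − 54)²/54 = 25/54 = 0.463
1: (15 − 15)²/15 = 0/15 = 0.000
2: (43 − 49)²/49 = 36/49 = 0.735
3: (75 − 73)²/73 = 4/73 = 0.055
4: (68 − 75)²/75 = 49/75 = 0.653
5: (9 − 9)²/9 = 0/9 = 0.000
6: (65 − 59)²/59 = 36/59 = 0.610
Sum = 2.52
df = 6. Since 2.52 < 10.645, we do not reject H₀.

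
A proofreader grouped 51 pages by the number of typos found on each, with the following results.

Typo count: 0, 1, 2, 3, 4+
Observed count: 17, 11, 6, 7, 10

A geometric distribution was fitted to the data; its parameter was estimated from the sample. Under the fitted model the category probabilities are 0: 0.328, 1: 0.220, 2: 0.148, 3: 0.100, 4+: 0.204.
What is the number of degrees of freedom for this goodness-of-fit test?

There are k = 5 categories and 1 parameter estimated from the data, so df = 5 − 1 − 1 = 3.

3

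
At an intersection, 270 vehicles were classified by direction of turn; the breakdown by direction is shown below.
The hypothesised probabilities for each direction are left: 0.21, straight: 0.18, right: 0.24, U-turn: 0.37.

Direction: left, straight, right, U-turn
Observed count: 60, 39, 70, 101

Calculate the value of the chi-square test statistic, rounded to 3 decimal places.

Expected counts E_i = n·p_i: 270×0.21 = 56.7, 270×0.18 = 48.6, 270×0.24 = 64.8, 270×0.37 = 99.9.
left: (60 − 56.7)²/56.7 = 10.89/56.7 = 0.1921
straight: (39 − 48.6)²/48.6 = 92.16/48.6 = 1.8963
right: (70 − 64.8)²/64.8 = 27.04/64.8 = 0.4173
U-turn: (101 − 99.9)²/99.9 = 1.21/99.9 = 0.0121
Sum = 2.518

2.518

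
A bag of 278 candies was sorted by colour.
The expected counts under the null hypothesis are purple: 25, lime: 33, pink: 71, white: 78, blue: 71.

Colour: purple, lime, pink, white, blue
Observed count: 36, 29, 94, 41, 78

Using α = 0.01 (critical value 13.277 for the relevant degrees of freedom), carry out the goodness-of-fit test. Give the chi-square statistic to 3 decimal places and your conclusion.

purple: (36 − 25)²/25 = 121/25 = 4.8400
lime: (29 − 33)²/33 = 16/33 = 0.4848
pink: (94 − 71)²/71 = 529/71 = 7.4507
white: (41 − 78)²/78 = 1369/78 = 17.5513
blue: (78 − 71)²/71 = 49/71 = 0.6901
Sum = 31.017
df = 4. Since 31.017 > 13.277, we reject H₀.

31.017; reject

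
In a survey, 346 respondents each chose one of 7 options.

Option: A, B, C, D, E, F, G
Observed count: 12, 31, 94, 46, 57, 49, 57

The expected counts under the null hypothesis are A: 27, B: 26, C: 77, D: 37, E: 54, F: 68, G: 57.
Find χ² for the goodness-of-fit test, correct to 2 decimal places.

χ² = (12−27)²/27 + (31−26)²/26 + (94−77)²/77 + (46−37)²/37 + (57−54)²/54 + (49−68)²/68 + (57−57)²/57
   = 8.333 + 0.962 + 3.753 + 2.189 + 0.167 + 5.309 + 0.000
Sum = 20.71

20.71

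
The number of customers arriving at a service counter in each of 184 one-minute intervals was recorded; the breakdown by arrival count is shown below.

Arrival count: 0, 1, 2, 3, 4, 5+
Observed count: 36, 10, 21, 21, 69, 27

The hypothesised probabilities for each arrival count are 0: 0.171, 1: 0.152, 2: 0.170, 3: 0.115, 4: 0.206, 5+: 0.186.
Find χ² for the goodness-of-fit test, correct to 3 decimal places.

42.613

Expected counts E_i = n·p_i: 184×0.171 = 31.464, 184×0.152 = 27.968, 184×0.170 = 31.28, 184×0.115 = 21.16, 184×0.206 = 37.904, 184×0.186 = 34.224.
0: (36 − 31.464)²/31.464 = 20.575296/31.464 = 0.6539
1: (10 − 27.968)²/27.968 = 322.849024/27.968 = 11.5435
2: (21 − 31.28)²/31.28 = 105.6784/31.28 = 3.3785
3: (21 − 21.16)²/21.16 = 0.0256/21.16 = 0.0012
4: (69 − 37.904)²/37.904 = 966.961216/37.904 = 25.5108
5+: (27 − 34.224)²/34.224 = 52.186176/34.224 = 1.5248
Sum = 42.613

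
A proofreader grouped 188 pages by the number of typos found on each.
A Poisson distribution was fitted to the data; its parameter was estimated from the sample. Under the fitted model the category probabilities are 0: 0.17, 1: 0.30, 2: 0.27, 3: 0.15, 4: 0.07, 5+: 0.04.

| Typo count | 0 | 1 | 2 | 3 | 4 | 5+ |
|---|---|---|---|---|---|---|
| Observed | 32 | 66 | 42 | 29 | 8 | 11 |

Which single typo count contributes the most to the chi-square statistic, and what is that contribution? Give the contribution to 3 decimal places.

Expected counts E_i = n·p_i: 188×0.17 = 31.96, 188×0.30 = 56.4, 188×0.27 = 50.76, 188×0.15 = 28.2, 188×0.07 = 13.16, 188×0.04 = 7.52.
χ² = (32−31.96)²/31.96 + (66−56.4)²/56.4 + (42−50.76)²/50.76 + (29−28.2)²/28.2 + (8−13.16)²/13.16 + (11−7.52)²/7.52
   = 0.0001 + 1.6340 + 1.5118 + 0.0227 + 2.0232 + 1.6104
The largest term is for 4: 2.023.

4, 2.023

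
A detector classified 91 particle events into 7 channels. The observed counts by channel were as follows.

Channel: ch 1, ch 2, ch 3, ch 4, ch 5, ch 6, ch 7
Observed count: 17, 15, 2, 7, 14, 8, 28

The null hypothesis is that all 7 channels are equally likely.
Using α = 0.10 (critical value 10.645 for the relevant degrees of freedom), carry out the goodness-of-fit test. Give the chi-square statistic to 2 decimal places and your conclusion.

Under H₀ each category has probability 1/7, so each expected count is 91/7 = 13.
cat         O        E   (O−E)²/E
ch 1       17       13      1.231
ch 2       15       13      0.308
ch 3        2       13      9.308
ch 4        7       13      2.769
ch 5       14       13      0.077
ch 6        8       13      1.923
ch 7       28       13     17.308
Sum = 32.92
df = 6. Since 32.92 > 10.645, we reject H₀.

32.92; reject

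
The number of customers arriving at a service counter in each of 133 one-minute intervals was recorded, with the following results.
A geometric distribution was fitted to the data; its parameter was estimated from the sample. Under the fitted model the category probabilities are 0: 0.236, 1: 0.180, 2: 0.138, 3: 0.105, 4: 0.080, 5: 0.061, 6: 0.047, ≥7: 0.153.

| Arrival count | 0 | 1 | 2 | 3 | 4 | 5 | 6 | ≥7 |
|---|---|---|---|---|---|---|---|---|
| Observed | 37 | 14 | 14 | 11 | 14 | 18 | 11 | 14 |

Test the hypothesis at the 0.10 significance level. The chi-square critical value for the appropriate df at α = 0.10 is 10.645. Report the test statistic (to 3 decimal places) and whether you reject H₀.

Expected counts E_i = n·p_i: 133×0.236 = 31.388, 133×0.180 = 23.94, 133×0.138 = 18.354, 133×0.105 = 13.965, 133×0.080 = 10.64, 133×0.061 = 8.113, 133×0.047 = 6.251, 133×0.153 = 20.349.
cat         O        E   (O−E)²/E
0          37   31.388     1.0034
1          14    23.94     4.1271
2          14   18.354     1.0329
3          11   13.965     0.6295
4          14    10.64     1.0611
5          18    8.113    12.0489
6          11    6.251     3.6079
≥7         14   20.349     1.9809
Sum = 25.492
df = 6. Since 25.492 > 10.645, we reject H₀.

25.492; reject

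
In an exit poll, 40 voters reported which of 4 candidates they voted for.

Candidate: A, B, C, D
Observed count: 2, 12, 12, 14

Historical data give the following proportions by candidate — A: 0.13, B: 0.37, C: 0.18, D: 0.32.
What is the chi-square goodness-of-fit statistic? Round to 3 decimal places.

Expected counts E_i = n·p_i: 40×0.13 = 5.2, 40×0.37 = 14.8, 40×0.18 = 7.2, 40×0.32 = 12.8.
A: (2 − 5.2)²/5.2 = 10.24/5.2 = 1.9692
B: (12 − 14.8)²/14.8 = 7.84/14.8 = 0.5297
C: (12 − 7.2)²/7.2 = 23.04/7.2 = 3.2000
D: (14 − 12.8)²/12.8 = 1.44/12.8 = 0.1125
Sum = 5.811

5.811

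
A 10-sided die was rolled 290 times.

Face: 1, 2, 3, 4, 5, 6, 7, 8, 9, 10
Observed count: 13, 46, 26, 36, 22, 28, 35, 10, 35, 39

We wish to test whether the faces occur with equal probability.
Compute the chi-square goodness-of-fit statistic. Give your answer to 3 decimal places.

Expected count for each of the 10 categories: 290/10 = 29.
χ² = (13−29)²/29 + (46−29)²/29 + (26−29)²/29 + (36−29)²/29 + (22−29)²/29 + (28−29)²/29 + (35−29)²/29 + (10−29)²/29 + (35−29)²/29 + (39−29)²/29
   = 8.8276 + 9.9655 + 0.3103 + 1.6897 + 1.6897 + 0.0345 + 1.2414 + 12.4483 + 1.2414 + 3.4483
Sum = 40.897

40.897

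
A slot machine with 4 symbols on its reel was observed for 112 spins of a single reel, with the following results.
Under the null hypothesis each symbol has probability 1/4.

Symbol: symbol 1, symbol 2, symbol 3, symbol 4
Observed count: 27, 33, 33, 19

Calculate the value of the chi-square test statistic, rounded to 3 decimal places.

4.714

Expected count for each of the 4 categories: 112/4 = 28.
symbol 1: (27 − 28)²/28 = 1/28 = 0.0357
symbol 2: (33 − 28)²/28 = 25/28 = 0.8929
symbol 3: (33 − 28)²/28 = 25/28 = 0.8929
symbol 4: (19 − 28)²/28 = 81/28 = 2.8929
Sum = 4.714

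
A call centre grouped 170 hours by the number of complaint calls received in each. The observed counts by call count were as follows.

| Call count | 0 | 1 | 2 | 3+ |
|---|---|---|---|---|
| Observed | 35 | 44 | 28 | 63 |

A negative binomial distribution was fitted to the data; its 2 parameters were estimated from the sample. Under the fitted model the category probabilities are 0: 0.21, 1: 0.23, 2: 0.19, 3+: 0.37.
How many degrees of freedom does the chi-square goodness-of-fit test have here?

1

There are k = 4 categories and 2 parameters estimated from the data, so df = 4 − 1 − 2 = 1.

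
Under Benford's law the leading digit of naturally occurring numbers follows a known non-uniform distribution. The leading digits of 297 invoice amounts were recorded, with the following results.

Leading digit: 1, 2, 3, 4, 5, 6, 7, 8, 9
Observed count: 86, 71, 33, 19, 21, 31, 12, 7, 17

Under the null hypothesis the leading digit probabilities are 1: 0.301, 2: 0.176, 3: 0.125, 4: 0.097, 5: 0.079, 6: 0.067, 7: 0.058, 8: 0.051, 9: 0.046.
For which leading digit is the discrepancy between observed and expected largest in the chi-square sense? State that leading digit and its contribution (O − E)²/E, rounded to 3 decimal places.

Expected counts E_i = n·p_i: 297×0.301 = 89.397, 297×0.176 = 52.272, 297×0.125 = 37.125, 297×0.097 = 28.809, 297×0.079 = 23.463, 297×0.067 = 19.899, 297×0.058 = 17.226, 297×0.051 = 15.147, 297×0.046 = 13.662.
cat         O        E   (O−E)²/E
1          86   89.397     0.1291
2          71   52.272     6.7099
3          33   37.125     0.4583
4          19   28.809     3.3398
5          21   23.463     0.2586
6          31   19.899     6.1929
7          12   17.226     1.5855
8           7   15.147     4.3820
9          17   13.662     0.8156
The largest term is for 2: 6.710.

2, 6.710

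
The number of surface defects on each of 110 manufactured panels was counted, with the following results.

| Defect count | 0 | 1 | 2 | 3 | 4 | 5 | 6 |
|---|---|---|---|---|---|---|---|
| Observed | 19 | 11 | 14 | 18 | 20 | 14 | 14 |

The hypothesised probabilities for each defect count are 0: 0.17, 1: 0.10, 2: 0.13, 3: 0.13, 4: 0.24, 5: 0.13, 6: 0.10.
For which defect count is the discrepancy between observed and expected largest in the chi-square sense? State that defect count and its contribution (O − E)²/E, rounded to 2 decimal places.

4, 1.55

Expected counts E_i = n·p_i: 110×0.17 = 18.7, 110×0.10 = 11, 110×0.13 = 14.3, 110×0.13 = 14.3, 110×0.24 = 26.4, 110×0.13 = 14.3, 110×0.10 = 11.
0: (19 − 18.7)²/18.7 = 0.09/18.7 = 0.005
1: (11 − 11)²/11 = 0/11 = 0.000
2: (14 − 14.3)²/14.3 = 0.09/14.3 = 0.006
3: (18 − 14.3)²/14.3 = 13.69/14.3 = 0.957
4: (20 − 26.4)²/26.4 = 40.96/26.4 = 1.552
5: (14 − 14.3)²/14.3 = 0.09/14.3 = 0.006
6: (14 − 11)²/11 = 9/11 = 0.818
The largest term is for 4: 1.55.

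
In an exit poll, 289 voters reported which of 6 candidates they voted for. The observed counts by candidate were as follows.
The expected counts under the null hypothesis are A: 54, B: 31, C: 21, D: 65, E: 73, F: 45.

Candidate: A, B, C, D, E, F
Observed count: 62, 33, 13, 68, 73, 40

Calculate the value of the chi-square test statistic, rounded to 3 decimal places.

cat         O        E   (O−E)²/E
A          62       54     1.1852
B          33       31     0.1290
C          13       21     3.0476
D          68       65     0.1385
E          73       73     0.0000
F          40       45     0.5556
Sum = 5.056

5.056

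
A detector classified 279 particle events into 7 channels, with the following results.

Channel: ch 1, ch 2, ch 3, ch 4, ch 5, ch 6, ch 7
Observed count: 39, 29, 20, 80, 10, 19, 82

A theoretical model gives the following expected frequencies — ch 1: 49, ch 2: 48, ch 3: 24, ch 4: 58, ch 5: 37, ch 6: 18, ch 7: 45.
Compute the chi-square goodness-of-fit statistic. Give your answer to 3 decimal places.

cat         O        E   (O−E)²/E
ch 1       39       49     2.0408
ch 2       29       48     7.5208
ch 3       20       24     0.6667
ch 4       80       58     8.3448
ch 5       10       37    19.7027
ch 6       19       18     0.0556
ch 7       82       45    30.4222
Sum = 68.754

68.754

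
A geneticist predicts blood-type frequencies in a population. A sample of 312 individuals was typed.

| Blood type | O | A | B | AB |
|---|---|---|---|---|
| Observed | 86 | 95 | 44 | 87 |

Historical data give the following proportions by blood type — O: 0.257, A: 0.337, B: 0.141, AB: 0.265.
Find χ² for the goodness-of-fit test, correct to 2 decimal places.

Expected counts E_i = n·p_i: 312×0.257 = 80.184, 312×0.337 = 105.144, 312×0.141 = 43.992, 312×0.265 = 82.68.
O: (86 − 80.184)²/80.184 = 33.825856/80.184 = 0.422
A: (95 − 105.144)²/105.144 = 102.900736/105.144 = 0.979
B: (44 − 43.992)²/43.992 = 0.000064/43.992 = 0.000
AB: (87 − 82.68)²/82.68 = 18.6624/82.68 = 0.226
Sum = 1.63

1.63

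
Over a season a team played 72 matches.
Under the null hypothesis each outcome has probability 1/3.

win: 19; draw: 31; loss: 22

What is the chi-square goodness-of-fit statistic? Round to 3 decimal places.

Under H₀ each category has probability 1/3, so each expected count is 72/3 = 24.
χ² = (19−24)²/24 + (31−24)²/24 + (22−24)²/24
   = 1.0417 + 2.0417 + 0.1667
Sum = 3.250

3.250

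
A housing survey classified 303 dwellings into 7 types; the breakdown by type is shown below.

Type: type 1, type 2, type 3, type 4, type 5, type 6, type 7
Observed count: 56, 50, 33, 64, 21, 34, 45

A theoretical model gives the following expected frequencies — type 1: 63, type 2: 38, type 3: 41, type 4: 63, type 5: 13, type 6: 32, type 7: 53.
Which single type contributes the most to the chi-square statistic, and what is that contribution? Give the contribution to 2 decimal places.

cat         O        E   (O−E)²/E
type 1     56       63      0.778
type 2     50       38      3.789
type 3     33       41      1.561
type 4     64       63      0.016
type 5     21       13      4.923
type 6     34       32      0.125
type 7     45       53      1.208
The largest term is for type 5: 4.92.

type 5, 4.92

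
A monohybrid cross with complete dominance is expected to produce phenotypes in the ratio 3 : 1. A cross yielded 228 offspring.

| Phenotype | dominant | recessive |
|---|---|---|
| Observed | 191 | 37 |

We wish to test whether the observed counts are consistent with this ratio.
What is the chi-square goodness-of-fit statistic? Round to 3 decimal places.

Ratio total = 4. Expected counts: 228×3/4 = 171, 228×1/4 = 57.
cat            O        E   (O−E)²/E
dominant     191      171     2.3392
recessive     37       57     7.0175
Sum = 9.357

9.357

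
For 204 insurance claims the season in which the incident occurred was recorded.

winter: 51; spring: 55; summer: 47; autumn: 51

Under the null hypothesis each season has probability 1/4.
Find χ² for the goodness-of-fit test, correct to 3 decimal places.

Expected count for each of the 4 categories: 204/4 = 51.
winter: (51 − 51)²/51 = 0/51 = 0.0000
spring: (55 − 51)²/51 = 16/51 = 0.3137
summer: (47 − 51)²/51 = 16/51 = 0.3137
autumn: (51 − 51)²/51 = 0/51 = 0.0000
Sum = 0.627

0.627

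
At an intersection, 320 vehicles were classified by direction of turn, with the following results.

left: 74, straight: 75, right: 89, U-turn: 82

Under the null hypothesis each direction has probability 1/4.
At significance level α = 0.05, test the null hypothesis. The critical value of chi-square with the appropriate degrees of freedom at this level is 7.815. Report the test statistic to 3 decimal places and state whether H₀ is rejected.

Under H₀ each category has probability 1/4, so each expected count is 320/4 = 80.
left: (74 − 80)²/80 = 36/80 = 0.4500
straight: (75 − 80)²/80 = 25/80 = 0.3125
right: (89 − 80)²/80 = 81/80 = 1.0125
U-turn: (82 − 80)²/80 = 4/80 = 0.0500
Sum = 1.825
df = 3. Since 1.825 < 7.815, we do not reject H₀.

1.825; do not reject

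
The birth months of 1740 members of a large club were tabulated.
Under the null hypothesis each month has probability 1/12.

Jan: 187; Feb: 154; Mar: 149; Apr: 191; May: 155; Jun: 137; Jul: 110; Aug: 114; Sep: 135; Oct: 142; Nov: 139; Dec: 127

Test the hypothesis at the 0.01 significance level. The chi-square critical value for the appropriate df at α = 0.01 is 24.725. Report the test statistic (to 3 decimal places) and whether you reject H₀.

46.869; reject

Expected count for each of the 12 categories: 1740/12 = 145.
χ² = (187−145)²/145 + (154−145)²/145 + (149−145)²/145 + (191−145)²/145 + (155−145)²/145 + (137−145)²/145 + (110−145)²/145 + (114−145)²/145 + (135−145)²/145 + (142−145)²/145 + (139−145)²/145 + (127−145)²/145
   = 12.1655 + 0.5586 + 0.1103 + 14.5931 + 0.6897 + 0.4414 + 8.4483 + 6.6276 + 0.6897 + 0.0621 + 0.2483 + 2.2345
Sum = 46.869
df = 11. Since 46.869 > 24.725, we reject H₀.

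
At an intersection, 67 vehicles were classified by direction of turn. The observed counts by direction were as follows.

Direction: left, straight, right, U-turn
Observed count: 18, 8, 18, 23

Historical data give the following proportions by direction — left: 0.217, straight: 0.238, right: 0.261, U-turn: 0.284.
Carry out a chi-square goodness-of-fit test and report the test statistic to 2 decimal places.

5.63

Expected counts E_i = n·p_i: 67×0.217 = 14.539, 67×0.238 = 15.946, 67×0.261 = 17.487, 67×0.284 = 19.028.
χ² = (18−14.539)²/14.539 + (8−15.946)²/15.946 + (18−17.487)²/17.487 + (23−19.028)²/19.028
   = 0.824 + 3.960 + 0.015 + 0.829
Sum = 5.63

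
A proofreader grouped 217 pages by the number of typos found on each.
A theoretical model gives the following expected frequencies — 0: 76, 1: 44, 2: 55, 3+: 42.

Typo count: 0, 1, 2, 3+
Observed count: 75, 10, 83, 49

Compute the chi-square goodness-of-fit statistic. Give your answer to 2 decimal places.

χ² = (75−76)²/76 + (10−44)²/44 + (83−55)²/55 + (49−42)²/42
   = 0.013 + 26.273 + 14.255 + 1.167
Sum = 41.71

41.71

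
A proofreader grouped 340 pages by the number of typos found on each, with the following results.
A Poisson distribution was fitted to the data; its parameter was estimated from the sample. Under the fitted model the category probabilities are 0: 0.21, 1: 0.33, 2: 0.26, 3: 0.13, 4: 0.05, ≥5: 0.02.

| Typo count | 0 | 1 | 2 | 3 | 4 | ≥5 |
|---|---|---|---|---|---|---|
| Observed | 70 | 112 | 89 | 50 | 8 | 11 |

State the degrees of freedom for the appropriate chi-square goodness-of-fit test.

4

There are k = 6 categories and 1 parameter estimated from the data, so df = 6 − 1 − 1 = 4.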